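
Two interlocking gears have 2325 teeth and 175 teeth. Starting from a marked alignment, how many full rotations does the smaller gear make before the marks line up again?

They are all back at their starting positions together after one LCM of the periods.
2325 = 3 × 5^2 × 31
175 = 5^2 × 7
LCM(2325, 175) = 3 × 5^2 × 7 × 31 = 16275.
Rotations for period 175: 16275 / 175 = 93.

93 rotations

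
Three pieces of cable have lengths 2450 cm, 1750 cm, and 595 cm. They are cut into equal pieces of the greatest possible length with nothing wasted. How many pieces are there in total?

Piece length = gcd(2450, 1750, 595).
2450 = 2 × 5^2 × 7^2
1750 = 2 × 5^3 × 7
595 = 5 × 7 × 17
gcd(2450, 1750, 595) = 5 × 7 = 35.
Total pieces = 2450/35 + 1750/35 + 595/35 = 70 + 50 + 17 = 137.

137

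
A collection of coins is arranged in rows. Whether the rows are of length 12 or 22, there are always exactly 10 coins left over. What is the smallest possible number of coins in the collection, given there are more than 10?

N − 10 must be a common multiple of 12 and 22.
12 = 2^2 × 3
22 = 2 × 11
LCM(12, 22) = 2^2 × 3 × 11 = 132.
Smallest N > 10 is LCM + 10 = 132 + 10 = 142.

142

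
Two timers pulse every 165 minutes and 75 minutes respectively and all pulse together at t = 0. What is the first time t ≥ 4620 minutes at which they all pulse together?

Joint pulses occur at multiples of LCM(165, 75).
165 = 3 × 5 × 11
75 = 3 × 5^2
LCM(165, 75) = 3 × 5^2 × 11 = 825.
Smallest multiple of 825 that is ≥ 4620: ⌈4620/825⌉ × 825 = 6 × 825 = 4950.

4950 minutes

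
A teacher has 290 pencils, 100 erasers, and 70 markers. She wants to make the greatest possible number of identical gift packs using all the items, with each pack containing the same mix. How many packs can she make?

The pack count must divide each quantity, so the greatest is gcd(290, 100, 70).
290 = 2 × 5 × 29
100 = 2^2 × 5^2
70 = 2 × 5 × 7
gcd(290, 100, 70) = 2 × 5 = 10.

10 packs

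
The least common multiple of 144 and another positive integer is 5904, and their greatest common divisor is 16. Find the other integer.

656

gcd × lcm = product of the two integers, so the other integer is (16 × 5904) / 144 = 656.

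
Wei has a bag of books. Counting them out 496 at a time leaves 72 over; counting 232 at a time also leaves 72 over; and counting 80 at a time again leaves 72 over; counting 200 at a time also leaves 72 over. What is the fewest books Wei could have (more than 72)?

N − 72 must be a common multiple of 496, 232, 80, and 200.
496 = 2^4 × 31
232 = 2^3 × 29
80 = 2^4 × 5
200 = 2^3 × 5^2
LCM(496, 232, 80, 200) = 2^4 × 5^2 × 29 × 31 = 359600.
Smallest N > 72 is LCM + 72 = 359600 + 72 = 359672.

359672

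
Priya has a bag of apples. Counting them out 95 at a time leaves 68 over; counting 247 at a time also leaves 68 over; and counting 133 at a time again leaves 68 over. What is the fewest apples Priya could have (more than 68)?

8713

N − 68 must be a common multiple of 95, 247, and 133.
95 = 5 × 19
247 = 13 × 19
133 = 7 × 19
LCM(95, 247, 133) = 5 × 7 × 13 × 19 = 8645.
Smallest N > 68 is LCM + 68 = 8645 + 68 = 8713.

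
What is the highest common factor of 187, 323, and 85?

17

187 = 11 × 17
323 = 17 × 19
85 = 5 × 17
gcd(187, 323, 85) = 17.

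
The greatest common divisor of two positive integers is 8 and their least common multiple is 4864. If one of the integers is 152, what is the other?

256

For two integers, gcd × lcm = product, so the other is (8 × 4864) / 152 = 38912 / 152 = 256.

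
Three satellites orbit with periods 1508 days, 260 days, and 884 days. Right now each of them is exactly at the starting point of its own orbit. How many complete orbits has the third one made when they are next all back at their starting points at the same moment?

145 orbits

The first common completion time is the LCM of the periods.
1508 = 2^2 × 13 × 29
260 = 2^2 × 5 × 13
884 = 2^2 × 13 × 17
LCM(1508, 260, 884) = 2^2 × 5 × 13 × 17 × 29 = 128180.
Orbits for period 884: 128180 / 884 = 145.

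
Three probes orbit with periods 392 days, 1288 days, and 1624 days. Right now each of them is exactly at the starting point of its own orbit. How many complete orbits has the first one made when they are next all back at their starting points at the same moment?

They are all back at their starting positions together after one LCM of the periods.
392 = 2^3 × 7^2
1288 = 2^3 × 7 × 23
1624 = 2^3 × 7 × 29
LCM(392, 1288, 1624) = 2^3 × 7^2 × 23 × 29 = 261464.
Orbits for period 392: 261464 / 392 = 667.

667 orbits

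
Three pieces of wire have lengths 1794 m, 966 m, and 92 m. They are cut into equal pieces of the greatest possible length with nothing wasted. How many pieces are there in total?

Piece length = gcd(1794, 966, 92).
1794 = 2 × 3 × 13 × 23
966 = 2 × 3 × 7 × 23
92 = 2^2 × 23
gcd(1794, 966, 92) = 2 × 23 = 46.
Total pieces = 1794/46 + 966/46 + 92/46 = 39 + 21 + 2 = 62.

62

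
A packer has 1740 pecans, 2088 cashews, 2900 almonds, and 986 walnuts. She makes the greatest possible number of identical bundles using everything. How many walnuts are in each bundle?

17

Number of bundles = gcd(1740, 2088, 2900, 986).
1740 = 2^2 × 3 × 5 × 29
2088 = 2^3 × 3^2 × 29
2900 = 2^2 × 5^2 × 29
986 = 2 × 17 × 29
gcd(1740, 2088, 2900, 986) = 2 × 29 = 58.
walnuts per bundle = 986 / 58 = 17.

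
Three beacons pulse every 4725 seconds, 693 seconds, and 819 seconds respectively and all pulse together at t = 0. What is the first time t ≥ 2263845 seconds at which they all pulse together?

2702700 seconds

Joint pulses occur at multiples of LCM(4725, 693, 819).
4725 = 3^3 × 5^2 × 7
693 = 3^2 × 7 × 11
819 = 3^2 × 7 × 13
LCM(4725, 693, 819) = 3^3 × 5^2 × 7 × 11 × 13 = 675675.
Smallest multiple of 675675 that is ≥ 2263845: ⌈2263845/675675⌉ × 675675 = 4 × 675675 = 2702700.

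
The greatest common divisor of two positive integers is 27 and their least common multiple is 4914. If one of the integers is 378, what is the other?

For two integers, gcd × lcm = product, so the other is (27 × 4914) / 378 = 132678 / 378 = 351.

351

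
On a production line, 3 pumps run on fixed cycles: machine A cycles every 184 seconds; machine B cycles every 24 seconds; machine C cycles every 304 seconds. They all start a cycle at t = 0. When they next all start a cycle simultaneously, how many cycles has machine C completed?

All finish a whole number of cycles simultaneously at t = LCM of the periods.
184 = 2^3 × 23
24 = 2^3 × 3
304 = 2^4 × 19
LCM(184, 24, 304) = 2^4 × 3 × 19 × 23 = 20976.
Cycles for period 304: 20976 / 304 = 69.

69 cycles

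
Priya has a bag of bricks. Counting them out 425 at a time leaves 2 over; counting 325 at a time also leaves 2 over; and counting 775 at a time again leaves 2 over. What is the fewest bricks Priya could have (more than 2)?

N − 2 must be a common multiple of 425, 325, and 775.
425 = 5^2 × 17
325 = 5^2 × 13
775 = 5^2 × 31
LCM(425, 325, 775) = 5^2 × 13 × 17 × 31 = 171275.
Smallest N > 2 is LCM + 2 = 171275 + 2 = 171277.

171277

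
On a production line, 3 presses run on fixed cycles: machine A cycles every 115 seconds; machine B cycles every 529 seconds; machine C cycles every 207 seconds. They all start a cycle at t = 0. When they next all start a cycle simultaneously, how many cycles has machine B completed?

45 cycles

The first common completion time is the LCM of the periods.
115 = 5 × 23
529 = 23^2
207 = 3^2 × 23
LCM(115, 529, 207) = 3^2 × 5 × 23^2 = 23805.
Cycles for period 529: 23805 / 529 = 45.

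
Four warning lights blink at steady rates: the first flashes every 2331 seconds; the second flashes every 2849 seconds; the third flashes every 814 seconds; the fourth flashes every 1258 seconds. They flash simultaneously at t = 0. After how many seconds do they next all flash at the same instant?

They coincide at every common multiple of the periods; the first is the LCM.
2331 = 3^2 × 7 × 37
2849 = 7 × 11 × 37
814 = 2 × 11 × 37
1258 = 2 × 17 × 37
LCM(2331, 2849, 814, 1258) = 2 × 3^2 × 7 × 11 × 17 × 37 = 871794.

871794 seconds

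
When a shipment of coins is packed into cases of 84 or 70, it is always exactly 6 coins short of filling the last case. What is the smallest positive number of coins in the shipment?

414

Being 6 short of a full case of size k means N ≡ −6 (mod k), i.e. N + 6 is a multiple of each size.
84 = 2^2 × 3 × 7
70 = 2 × 5 × 7
LCM(84, 70) = 2^2 × 3 × 5 × 7 = 420.
Smallest positive N is 420 − 6 = 414.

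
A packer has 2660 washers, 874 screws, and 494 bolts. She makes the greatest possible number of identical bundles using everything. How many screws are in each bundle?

Number of bundles = gcd(2660, 874, 494).
2660 = 2^2 × 5 × 7 × 19
874 = 2 × 19 × 23
494 = 2 × 13 × 19
gcd(2660, 874, 494) = 2 × 19 = 38.
screws per bundle = 874 / 38 = 23.

23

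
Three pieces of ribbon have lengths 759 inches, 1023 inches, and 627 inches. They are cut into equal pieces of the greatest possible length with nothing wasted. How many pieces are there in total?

73

Piece length = gcd(759, 1023, 627).
759 = 3 × 11 × 23
1023 = 3 × 11 × 31
627 = 3 × 11 × 19
gcd(759, 1023, 627) = 3 × 11 = 33.
Total pieces = 759/33 + 1023/33 + 627/33 = 23 + 31 + 19 = 73.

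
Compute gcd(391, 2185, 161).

391 = 17 × 23
2185 = 5 × 19 × 23
161 = 7 × 23
gcd(391, 2185, 161) = 23.

23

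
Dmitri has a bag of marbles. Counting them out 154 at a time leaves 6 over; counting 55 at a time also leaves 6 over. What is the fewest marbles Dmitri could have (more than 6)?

776

N − 6 must be a common multiple of 154 and 55.
154 = 2 × 7 × 11
55 = 5 × 11
LCM(154, 55) = 2 × 5 × 7 × 11 = 770.
Smallest N > 6 is LCM + 6 = 770 + 6 = 776.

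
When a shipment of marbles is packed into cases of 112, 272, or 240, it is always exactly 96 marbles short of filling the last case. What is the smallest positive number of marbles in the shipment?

Being 96 short of a full case of size k means N ≡ −96 (mod k), i.e. N + 96 is a multiple of each size.
112 = 2^4 × 7
272 = 2^4 × 17
240 = 2^4 × 3 × 5
LCM(112, 272, 240) = 2^4 × 3 × 5 × 7 × 17 = 28560.
Smallest positive N is 28560 − 96 = 28464.

28464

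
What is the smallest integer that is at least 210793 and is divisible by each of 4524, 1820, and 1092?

316680

The integer must be a common multiple of 4524, 1820, and 1092, so a multiple of their LCM.
4524 = 2^2 × 3 × 13 × 29
1820 = 2^2 × 5 × 7 × 13
1092 = 2^2 × 3 × 7 × 13
LCM(4524, 1820, 1092) = 2^2 × 3 × 5 × 7 × 13 × 29 = 158340.
Smallest multiple of 158340 that is ≥ 210793: ⌈210793/158340⌉ × 158340 = 2 × 158340 = 316680.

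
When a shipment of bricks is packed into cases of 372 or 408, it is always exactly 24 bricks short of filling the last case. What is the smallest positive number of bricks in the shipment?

12624

Being 24 short of a full case of size k means N ≡ −24 (mod k), i.e. N + 24 is a multiple of each size.
372 = 2^2 × 3 × 31
408 = 2^3 × 3 × 17
LCM(372, 408) = 2^3 × 3 × 17 × 31 = 12648.
Smallest positive N is 12648 − 24 = 12624.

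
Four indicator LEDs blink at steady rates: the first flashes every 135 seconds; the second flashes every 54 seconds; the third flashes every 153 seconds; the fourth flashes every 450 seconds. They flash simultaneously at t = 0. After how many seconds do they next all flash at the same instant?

We need the least common multiple of the intervals.
135 = 3^3 × 5
54 = 2 × 3^3
153 = 3^2 × 17
450 = 2 × 3^2 × 5^2
LCM(135, 54, 153, 450) = 2 × 3^3 × 5^2 × 17 = 22950.

22950 seconds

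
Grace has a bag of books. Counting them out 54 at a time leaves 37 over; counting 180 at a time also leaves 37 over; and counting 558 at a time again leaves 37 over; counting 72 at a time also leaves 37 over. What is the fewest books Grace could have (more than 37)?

33517

N − 37 must be a common multiple of 54, 180, 558, and 72.
54 = 2 × 3^3
180 = 2^2 × 3^2 × 5
558 = 2 × 3^2 × 31
72 = 2^3 × 3^2
LCM(54, 180, 558, 72) = 2^3 × 3^3 × 5 × 31 = 33480.
Smallest N > 37 is LCM + 37 = 33480 + 37 = 33517.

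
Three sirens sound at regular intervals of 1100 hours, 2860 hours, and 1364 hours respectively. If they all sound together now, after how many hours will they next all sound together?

The first simultaneous occurrence is after LCM of the individual periods.
1100 = 2^2 × 5^2 × 11
2860 = 2^2 × 5 × 11 × 13
1364 = 2^2 × 11 × 31
LCM(1100, 2860, 1364) = 2^2 × 5^2 × 11 × 13 × 31 = 443300.

443300 hours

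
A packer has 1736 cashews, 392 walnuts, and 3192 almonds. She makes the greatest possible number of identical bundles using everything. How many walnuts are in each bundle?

Number of bundles = gcd(1736, 392, 3192).
1736 = 2^3 × 7 × 31
392 = 2^3 × 7^2
3192 = 2^3 × 3 × 7 × 19
gcd(1736, 392, 3192) = 2^3 × 7 = 56.
walnuts per bundle = 392 / 56 = 7.

7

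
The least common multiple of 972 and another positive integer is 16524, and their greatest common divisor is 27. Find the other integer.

459

gcd × lcm = product of the two integers, so the other integer is (27 × 16524) / 972 = 459.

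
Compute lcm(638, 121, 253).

161414

638 = 2 × 11 × 29
121 = 11^2
253 = 11 × 23
LCM(638, 121, 253) = 2 × 11^2 × 23 × 29 = 161414.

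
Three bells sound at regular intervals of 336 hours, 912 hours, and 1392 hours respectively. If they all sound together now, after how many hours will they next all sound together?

We need the least common multiple of the intervals.
336 = 2^4 × 3 × 7
912 = 2^4 × 3 × 19
1392 = 2^4 × 3 × 29
LCM(336, 912, 1392) = 2^4 × 3 × 7 × 19 × 29 = 185136.

185136 hours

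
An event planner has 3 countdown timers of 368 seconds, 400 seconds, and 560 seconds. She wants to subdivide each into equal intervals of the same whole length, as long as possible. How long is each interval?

16 seconds

The interval must divide each timer length; the longest such is the gcd.
368 = 2^4 × 23
400 = 2^4 × 5^2
560 = 2^4 × 5 × 7
gcd(368, 400, 560) = 2^4 = 16.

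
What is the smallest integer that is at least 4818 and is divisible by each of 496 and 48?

The integer must be a common multiple of 496 and 48, so a multiple of their LCM.
496 = 2^4 × 31
48 = 2^4 × 3
LCM(496, 48) = 2^4 × 3 × 31 = 1488.
Smallest multiple of 1488 that is ≥ 4818: ⌈4818/1488⌉ × 1488 = 4 × 1488 = 5952.

5952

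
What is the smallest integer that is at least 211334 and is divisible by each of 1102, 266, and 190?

The integer must be a common multiple of 1102, 266, and 190, so a multiple of their LCM.
1102 = 2 × 19 × 29
266 = 2 × 7 × 19
190 = 2 × 5 × 19
LCM(1102, 266, 190) = 2 × 5 × 7 × 19 × 29 = 38570.
Smallest multiple of 38570 that is ≥ 211334: ⌈211334/38570⌉ × 38570 = 6 × 38570 = 231420.

231420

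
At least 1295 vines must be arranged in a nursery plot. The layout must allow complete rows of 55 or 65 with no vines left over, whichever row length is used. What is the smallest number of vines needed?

1430

The number of vines must be a common multiple of 55 and 65, so a multiple of their LCM.
55 = 5 × 11
65 = 5 × 13
LCM(55, 65) = 5 × 11 × 13 = 715.
Smallest multiple of 715 that is ≥ 1295: ⌈1295/715⌉ × 715 = 2 × 715 = 1430.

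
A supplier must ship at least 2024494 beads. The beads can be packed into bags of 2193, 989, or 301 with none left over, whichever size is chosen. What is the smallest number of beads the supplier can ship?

The number of beads must be a common multiple of 2193, 989, and 301, so a multiple of their LCM.
2193 = 3 × 17 × 43
989 = 23 × 43
301 = 7 × 43
LCM(2193, 989, 301) = 3 × 7 × 17 × 23 × 43 = 353073.
Smallest multiple of 353073 that is ≥ 2024494: ⌈2024494/353073⌉ × 353073 = 6 × 353073 = 2118438.

2118438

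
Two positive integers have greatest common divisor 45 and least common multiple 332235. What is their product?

For any two positive integers, gcd × lcm = product = 45 × 332235 = 14950575.

14950575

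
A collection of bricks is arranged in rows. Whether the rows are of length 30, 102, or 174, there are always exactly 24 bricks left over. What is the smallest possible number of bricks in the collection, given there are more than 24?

14814

N − 24 must be a common multiple of 30, 102, and 174.
30 = 2 × 3 × 5
102 = 2 × 3 × 17
174 = 2 × 3 × 29
LCM(30, 102, 174) = 2 × 3 × 5 × 17 × 29 = 14790.
Smallest N > 24 is LCM + 24 = 14790 + 24 = 14814.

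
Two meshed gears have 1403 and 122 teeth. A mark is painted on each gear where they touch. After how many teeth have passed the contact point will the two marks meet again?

2806 teeth

They coincide at every common multiple of the periods; the first is the LCM.
1403 = 23 × 61
122 = 2 × 61
LCM(1403, 122) = 2 × 23 × 61 = 2806.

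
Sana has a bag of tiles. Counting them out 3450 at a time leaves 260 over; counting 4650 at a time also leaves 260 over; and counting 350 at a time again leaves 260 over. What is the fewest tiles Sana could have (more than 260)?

748910

N − 260 must be a common multiple of 3450, 4650, and 350.
3450 = 2 × 3 × 5^2 × 23
4650 = 2 × 3 × 5^2 × 31
350 = 2 × 5^2 × 7
LCM(3450, 4650, 350) = 2 × 3 × 5^2 × 7 × 23 × 31 = 748650.
Smallest N > 260 is LCM + 260 = 748650 + 260 = 748910.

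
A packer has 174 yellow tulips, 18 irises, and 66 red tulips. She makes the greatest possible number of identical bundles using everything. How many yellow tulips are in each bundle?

29

Number of bundles = gcd(174, 18, 66).
174 = 2 × 3 × 29
18 = 2 × 3^2
66 = 2 × 3 × 11
gcd(174, 18, 66) = 2 × 3 = 6.
yellow tulips per bundle = 174 / 6 = 29.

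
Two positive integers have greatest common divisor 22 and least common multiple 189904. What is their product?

For any two positive integers, gcd × lcm = product = 22 × 189904 = 4177888.

4177888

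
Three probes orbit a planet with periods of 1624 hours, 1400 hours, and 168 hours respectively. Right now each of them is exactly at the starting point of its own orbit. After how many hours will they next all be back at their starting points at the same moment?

We need the least common multiple of the intervals.
1624 = 2^3 × 7 × 29
1400 = 2^3 × 5^2 × 7
168 = 2^3 × 3 × 7
LCM(1624, 1400, 168) = 2^3 × 3 × 5^2 × 7 × 29 = 121800.

121800 hours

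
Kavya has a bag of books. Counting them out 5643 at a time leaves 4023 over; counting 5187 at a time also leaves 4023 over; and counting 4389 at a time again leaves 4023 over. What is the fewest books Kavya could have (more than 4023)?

517536

N − 4023 must be a common multiple of 5643, 5187, and 4389.
5643 = 3^3 × 11 × 19
5187 = 3 × 7 × 13 × 19
4389 = 3 × 7 × 11 × 19
LCM(5643, 5187, 4389) = 3^3 × 7 × 11 × 13 × 19 = 513513.
Smallest N > 4023 is LCM + 4023 = 513513 + 4023 = 517536.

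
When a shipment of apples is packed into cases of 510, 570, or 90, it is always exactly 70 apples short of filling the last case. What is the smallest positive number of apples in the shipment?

Being 70 short of a full case of size k means N ≡ −70 (mod k), i.e. N + 70 is a multiple of each size.
510 = 2 × 3 × 5 × 17
570 = 2 × 3 × 5 × 19
90 = 2 × 3^2 × 5
LCM(510, 570, 90) = 2 × 3^2 × 5 × 17 × 19 = 29070.
Smallest positive N is 29070 − 70 = 29000.

29000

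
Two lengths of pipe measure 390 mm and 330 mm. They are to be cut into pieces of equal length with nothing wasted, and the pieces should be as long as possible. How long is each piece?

By the Euclidean algorithm:
390 = 1 × 330 + 60
330 = 5 × 60 + 30
60 = 2 × 30 + 0
gcd(390, 330) = 30.

30 mm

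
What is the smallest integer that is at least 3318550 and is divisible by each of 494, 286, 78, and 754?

3782064

The integer must be a common multiple of 494, 286, 78, and 754, so a multiple of their LCM.
494 = 2 × 13 × 19
286 = 2 × 11 × 13
78 = 2 × 3 × 13
754 = 2 × 13 × 29
LCM(494, 286, 78, 754) = 2 × 3 × 11 × 13 × 19 × 29 = 472758.
Smallest multiple of 472758 that is ≥ 3318550: ⌈3318550/472758⌉ × 472758 = 8 × 472758 = 3782064.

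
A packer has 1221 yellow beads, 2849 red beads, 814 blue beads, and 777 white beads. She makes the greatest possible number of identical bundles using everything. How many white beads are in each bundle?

Number of bundles = gcd(1221, 2849, 814, 777).
1221 = 3 × 11 × 37
2849 = 7 × 11 × 37
814 = 2 × 11 × 37
777 = 3 × 7 × 37
gcd(1221, 2849, 814, 777) = 37.
white beads per bundle = 777 / 37 = 21.

21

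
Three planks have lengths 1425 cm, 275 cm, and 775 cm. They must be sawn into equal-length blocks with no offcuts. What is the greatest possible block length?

25 cm

This is the greatest common divisor of 1425, 275, and 775.
1425 = 3 × 5^2 × 19
275 = 5^2 × 11
775 = 5^2 × 31
gcd(1425, 275, 775) = 5^2 = 25.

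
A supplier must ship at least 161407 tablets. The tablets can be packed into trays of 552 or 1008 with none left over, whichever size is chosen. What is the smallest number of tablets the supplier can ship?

The number of tablets must be a common multiple of 552 and 1008, so a multiple of their LCM.
552 = 2^3 × 3 × 23
1008 = 2^4 × 3^2 × 7
LCM(552, 1008) = 2^4 × 3^2 × 7 × 23 = 23184.
Smallest multiple of 23184 that is ≥ 161407: ⌈161407/23184⌉ × 23184 = 7 × 23184 = 162288.

162288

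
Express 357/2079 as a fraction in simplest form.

357 = 3 × 7 × 17
2079 = 3^3 × 7 × 11
gcd(357, 2079) = 3 × 7 = 21.
Divide numerator and denominator by 21: 357/2079 = 17/99.

17/99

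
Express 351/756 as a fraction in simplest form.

351 = 3^3 × 13
756 = 2^2 × 3^3 × 7
gcd(351, 756) = 3^3 = 27.
Divide numerator and denominator by 27: 351/756 = 13/28.

13/28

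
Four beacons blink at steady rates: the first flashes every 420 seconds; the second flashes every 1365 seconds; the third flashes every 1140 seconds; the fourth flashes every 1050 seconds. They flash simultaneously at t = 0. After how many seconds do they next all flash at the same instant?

We need the least common multiple of the intervals.
420 = 2^2 × 3 × 5 × 7
1365 = 3 × 5 × 7 × 13
1140 = 2^2 × 3 × 5 × 19
1050 = 2 × 3 × 5^2 × 7
LCM(420, 1365, 1140, 1050) = 2^2 × 3 × 5^2 × 7 × 13 × 19 = 518700.

518700 seconds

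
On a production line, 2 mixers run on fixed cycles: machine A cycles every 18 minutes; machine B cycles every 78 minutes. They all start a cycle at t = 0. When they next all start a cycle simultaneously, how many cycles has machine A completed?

The first common completion time is the LCM of the periods.
18 = 2 × 3^2
78 = 2 × 3 × 13
LCM(18, 78) = 2 × 3^2 × 13 = 234.
Cycles for period 18: 234 / 18 = 13.

13 cycles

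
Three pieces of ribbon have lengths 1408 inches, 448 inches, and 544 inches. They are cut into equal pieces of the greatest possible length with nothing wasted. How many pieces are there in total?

Piece length = gcd(1408, 448, 544).
1408 = 2^7 × 11
448 = 2^6 × 7
544 = 2^5 × 17
gcd(1408, 448, 544) = 2^5 = 32.
Total pieces = 1408/32 + 448/32 + 544/32 = 44 + 14 + 17 = 75.

75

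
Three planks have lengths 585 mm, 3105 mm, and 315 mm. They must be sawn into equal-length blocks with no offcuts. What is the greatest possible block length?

45 mm

This is the greatest common divisor of 585, 3105, and 315.
585 = 3^2 × 5 × 13
3105 = 3^3 × 5 × 23
315 = 3^2 × 5 × 7
gcd(585, 3105, 315) = 3^2 × 5 = 45.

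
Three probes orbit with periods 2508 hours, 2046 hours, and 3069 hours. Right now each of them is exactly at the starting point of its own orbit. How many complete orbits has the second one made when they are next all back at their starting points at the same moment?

The first common completion time is the LCM of the periods.
2508 = 2^2 × 3 × 11 × 19
2046 = 2 × 3 × 11 × 31
3069 = 3^2 × 11 × 31
LCM(2508, 2046, 3069) = 2^2 × 3^2 × 11 × 19 × 31 = 233244.
Orbits for period 2046: 233244 / 2046 = 114.

114 orbits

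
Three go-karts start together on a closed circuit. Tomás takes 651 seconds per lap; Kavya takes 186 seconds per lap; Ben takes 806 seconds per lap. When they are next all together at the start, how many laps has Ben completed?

21 laps

All finish a whole number of cycles simultaneously at t = LCM of the periods.
651 = 3 × 7 × 31
186 = 2 × 3 × 31
806 = 2 × 13 × 31
LCM(651, 186, 806) = 2 × 3 × 7 × 13 × 31 = 16926.
Laps for period 806: 16926 / 806 = 21.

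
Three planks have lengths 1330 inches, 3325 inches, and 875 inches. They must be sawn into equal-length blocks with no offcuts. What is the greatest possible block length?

This is the greatest common divisor of 1330, 3325, and 875.
1330 = 2 × 5 × 7 × 19
3325 = 5^2 × 7 × 19
875 = 5^3 × 7
gcd(1330, 3325, 875) = 5 × 7 = 35.

35 inches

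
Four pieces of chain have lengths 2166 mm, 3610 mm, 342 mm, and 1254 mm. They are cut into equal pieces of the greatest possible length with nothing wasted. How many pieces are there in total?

194

Piece length = gcd(2166, 3610, 342, 1254).
2166 = 2 × 3 × 19^2
3610 = 2 × 5 × 19^2
342 = 2 × 3^2 × 19
1254 = 2 × 3 × 11 × 19
gcd(2166, 3610, 342, 1254) = 2 × 19 = 38.
Total pieces = 2166/38 + 3610/38 + 342/38 + 1254/38 = 57 + 95 + 9 + 33 = 194.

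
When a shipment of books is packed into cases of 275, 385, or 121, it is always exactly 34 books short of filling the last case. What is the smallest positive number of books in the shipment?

21141

Being 34 short of a full case of size k means N ≡ −34 (mod k), i.e. N + 34 is a multiple of each size.
275 = 5^2 × 11
385 = 5 × 7 × 11
121 = 11^2
LCM(275, 385, 121) = 5^2 × 7 × 11^2 = 21175.
Smallest positive N is 21175 − 34 = 21141.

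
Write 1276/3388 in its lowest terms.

29/77

1276 = 2^2 × 11 × 29
3388 = 2^2 × 7 × 11^2
gcd(1276, 3388) = 2^2 × 11 = 44.
Divide numerator and denominator by 44: 1276/3388 = 29/77.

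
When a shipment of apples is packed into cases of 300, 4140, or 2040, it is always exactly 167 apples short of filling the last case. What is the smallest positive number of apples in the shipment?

Being 167 short of a full case of size k means N ≡ −167 (mod k), i.e. N + 167 is a multiple of each size.
300 = 2^2 × 3 × 5^2
4140 = 2^2 × 3^2 × 5 × 23
2040 = 2^3 × 3 × 5 × 17
LCM(300, 4140, 2040) = 2^3 × 3^2 × 5^2 × 17 × 23 = 703800.
Smallest positive N is 703800 − 167 = 703633.

703633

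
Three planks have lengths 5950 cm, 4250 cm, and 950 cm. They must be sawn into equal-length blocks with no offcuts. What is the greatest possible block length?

The block length must divide every plank, so the greatest is gcd(5950, 4250, 950).
5950 = 2 × 5^2 × 7 × 17
4250 = 2 × 5^3 × 17
950 = 2 × 5^2 × 19
gcd(5950, 4250, 950) = 2 × 5^2 = 50.

50 cm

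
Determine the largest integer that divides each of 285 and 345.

285 = 3 × 5 × 19
345 = 3 × 5 × 23
gcd(285, 345) = 3 × 5 = 15.

15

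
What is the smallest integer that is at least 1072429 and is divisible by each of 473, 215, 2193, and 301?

1688610

The integer must be a common multiple of 473, 215, 2193, and 301, so a multiple of their LCM.
473 = 11 × 43
215 = 5 × 43
2193 = 3 × 17 × 43
301 = 7 × 43
LCM(473, 215, 2193, 301) = 3 × 5 × 7 × 11 × 17 × 43 = 844305.
Smallest multiple of 844305 that is ≥ 1072429: ⌈1072429/844305⌉ × 844305 = 2 × 844305 = 1688610.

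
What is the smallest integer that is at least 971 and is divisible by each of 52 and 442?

The integer must be a common multiple of 52 and 442, so a multiple of their LCM.
52 = 2^2 × 13
442 = 2 × 13 × 17
LCM(52, 442) = 2^2 × 13 × 17 = 884.
Smallest multiple of 884 that is ≥ 971: ⌈971/884⌉ × 884 = 2 × 884 = 1768.

1768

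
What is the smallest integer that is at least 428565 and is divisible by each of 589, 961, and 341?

602547

The integer must be a common multiple of 589, 961, and 341, so a multiple of their LCM.
589 = 19 × 31
961 = 31^2
341 = 11 × 31
LCM(589, 961, 341) = 11 × 19 × 31^2 = 200849.
Smallest multiple of 200849 that is ≥ 428565: ⌈428565/200849⌉ × 200849 = 3 × 200849 = 602547.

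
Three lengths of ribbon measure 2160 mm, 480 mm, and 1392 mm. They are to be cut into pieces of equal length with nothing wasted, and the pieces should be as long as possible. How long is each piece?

Each piece length must divide every original length, so the longest possible is gcd(2160, 480, 1392).
2160 = 2^4 × 3^3 × 5
480 = 2^5 × 3 × 5
1392 = 2^4 × 3 × 29
gcd(2160, 480, 1392) = 2^4 × 3 = 48.

48 mm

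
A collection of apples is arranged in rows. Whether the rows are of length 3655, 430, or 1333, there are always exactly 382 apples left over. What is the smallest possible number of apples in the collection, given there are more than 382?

226992

N − 382 must be a common multiple of 3655, 430, and 1333.
3655 = 5 × 17 × 43
430 = 2 × 5 × 43
1333 = 31 × 43
LCM(3655, 430, 1333) = 2 × 5 × 17 × 31 × 43 = 226610.
Smallest N > 382 is LCM + 382 = 226610 + 382 = 226992.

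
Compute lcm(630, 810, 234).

630 = 2 × 3^2 × 5 × 7
810 = 2 × 3^4 × 5
234 = 2 × 3^2 × 13
LCM(630, 810, 234) = 2 × 3^4 × 5 × 7 × 13 = 73710.

73710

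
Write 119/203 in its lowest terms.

17/29

119 = 7 × 17
203 = 7 × 29
gcd(119, 203) = 7.
Divide numerator and denominator by 7: 119/203 = 17/29.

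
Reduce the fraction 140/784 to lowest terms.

5/28

140 = 2^2 × 5 × 7
784 = 2^4 × 7^2
gcd(140, 784) = 2^2 × 7 = 28.
Divide numerator and denominator by 28: 140/784 = 5/28.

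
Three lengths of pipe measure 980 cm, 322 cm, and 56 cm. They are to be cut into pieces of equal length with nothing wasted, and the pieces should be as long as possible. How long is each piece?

14 cm

The greatest length dividing all of 980, 322, and 56 is their gcd.
980 = 2^2 × 5 × 7^2
322 = 2 × 7 × 23
56 = 2^3 × 7
gcd(980, 322, 56) = 2 × 7 = 14.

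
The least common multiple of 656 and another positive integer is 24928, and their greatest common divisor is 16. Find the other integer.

gcd × lcm = product of the two integers, so the other integer is (16 × 24928) / 656 = 608.

608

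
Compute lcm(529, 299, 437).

529 = 23^2
299 = 13 × 23
437 = 19 × 23
LCM(529, 299, 437) = 13 × 19 × 23^2 = 130663.

130663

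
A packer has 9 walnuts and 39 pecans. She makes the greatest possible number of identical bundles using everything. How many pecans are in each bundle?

Number of bundles = gcd(9, 39).
9 = 3^2
39 = 3 × 13
gcd(9, 39) = 3.
pecans per bundle = 39 / 3 = 13.

13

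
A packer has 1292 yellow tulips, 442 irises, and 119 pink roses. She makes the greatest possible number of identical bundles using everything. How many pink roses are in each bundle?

Number of bundles = gcd(1292, 442, 119).
1292 = 2^2 × 17 × 19
442 = 2 × 13 × 17
119 = 7 × 17
gcd(1292, 442, 119) = 17.
pink roses per bundle = 119 / 17 = 7.

7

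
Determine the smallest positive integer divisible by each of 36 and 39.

36 = 2^2 × 3^2
39 = 3 × 13
LCM(36, 39) = 2^2 × 3^2 × 13 = 468.

468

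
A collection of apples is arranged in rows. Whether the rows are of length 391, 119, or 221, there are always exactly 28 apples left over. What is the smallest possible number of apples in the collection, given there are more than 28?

N − 28 must be a common multiple of 391, 119, and 221.
391 = 17 × 23
119 = 7 × 17
221 = 13 × 17
LCM(391, 119, 221) = 7 × 13 × 17 × 23 = 35581.
Smallest N > 28 is LCM + 28 = 35581 + 28 = 35609.

35609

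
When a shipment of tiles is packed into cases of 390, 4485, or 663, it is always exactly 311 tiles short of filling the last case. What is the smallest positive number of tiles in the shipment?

152179

Being 311 short of a full case of size k means N ≡ −311 (mod k), i.e. N + 311 is a multiple of each size.
390 = 2 × 3 × 5 × 13
4485 = 3 × 5 × 13 × 23
663 = 3 × 13 × 17
LCM(390, 4485, 663) = 2 × 3 × 5 × 13 × 17 × 23 = 152490.
Smallest positive N is 152490 − 311 = 152179.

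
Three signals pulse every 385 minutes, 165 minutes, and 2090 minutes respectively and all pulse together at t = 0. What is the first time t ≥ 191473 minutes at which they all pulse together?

Joint pulses occur at multiples of LCM(385, 165, 2090).
385 = 5 × 7 × 11
165 = 3 × 5 × 11
2090 = 2 × 5 × 11 × 19
LCM(385, 165, 2090) = 2 × 3 × 5 × 7 × 11 × 19 = 43890.
Smallest multiple of 43890 that is ≥ 191473: ⌈191473/43890⌉ × 43890 = 5 × 43890 = 219450.

219450 minutes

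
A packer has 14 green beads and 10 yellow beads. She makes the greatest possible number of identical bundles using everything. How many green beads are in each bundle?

7

Number of bundles = gcd(14, 10).
14 = 2 × 7
10 = 2 × 5
gcd(14, 10) = 2.
green beads per bundle = 14 / 2 = 7.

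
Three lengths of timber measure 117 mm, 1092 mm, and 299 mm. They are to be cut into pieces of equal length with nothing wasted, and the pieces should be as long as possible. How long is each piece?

13 mm

Each piece length must divide every original length, so the longest possible is gcd(117, 1092, 299).
117 = 3^2 × 13
1092 = 2^2 × 3 × 7 × 13
299 = 13 × 23
gcd(117, 1092, 299) = 13.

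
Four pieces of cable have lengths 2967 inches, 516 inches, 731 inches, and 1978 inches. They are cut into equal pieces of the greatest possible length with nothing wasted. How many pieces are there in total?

144

Piece length = gcd(2967, 516, 731, 1978).
2967 = 3 × 23 × 43
516 = 2^2 × 3 × 43
731 = 17 × 43
1978 = 2 × 23 × 43
gcd(2967, 516, 731, 1978) = 43.
Total pieces = 2967/43 + 516/43 + 731/43 + 1978/43 = 69 + 12 + 17 + 46 = 144.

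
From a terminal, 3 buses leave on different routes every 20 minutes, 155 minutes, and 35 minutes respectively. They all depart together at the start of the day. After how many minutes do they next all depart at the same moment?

We need the least common multiple of the intervals.
20 = 2^2 × 5
155 = 5 × 31
35 = 5 × 7
LCM(20, 155, 35) = 2^2 × 5 × 7 × 31 = 4340.

4340 minutes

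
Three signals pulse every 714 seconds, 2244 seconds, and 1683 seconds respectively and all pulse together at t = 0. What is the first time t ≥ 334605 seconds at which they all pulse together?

Joint pulses occur at multiples of LCM(714, 2244, 1683).
714 = 2 × 3 × 7 × 17
2244 = 2^2 × 3 × 11 × 17
1683 = 3^2 × 11 × 17
LCM(714, 2244, 1683) = 2^2 × 3^2 × 7 × 11 × 17 = 47124.
Smallest multiple of 47124 that is ≥ 334605: ⌈334605/47124⌉ × 47124 = 8 × 47124 = 376992.

376992 seconds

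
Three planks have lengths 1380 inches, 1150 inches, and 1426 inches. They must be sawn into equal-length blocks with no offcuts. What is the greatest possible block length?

46 inches

This is the greatest common divisor of 1380, 1150, and 1426.
1380 = 2^2 × 3 × 5 × 23
1150 = 2 × 5^2 × 23
1426 = 2 × 23 × 31
gcd(1380, 1150, 1426) = 2 × 23 = 46.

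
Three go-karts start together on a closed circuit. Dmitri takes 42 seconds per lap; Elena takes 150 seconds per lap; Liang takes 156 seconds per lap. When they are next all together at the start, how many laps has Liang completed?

The first common completion time is the LCM of the periods.
42 = 2 × 3 × 7
150 = 2 × 3 × 5^2
156 = 2^2 × 3 × 13
LCM(42, 150, 156) = 2^2 × 3 × 5^2 × 7 × 13 = 27300.
Laps for period 156: 27300 / 156 = 175.

175 laps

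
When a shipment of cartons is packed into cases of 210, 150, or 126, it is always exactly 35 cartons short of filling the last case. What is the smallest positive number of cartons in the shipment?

Being 35 short of a full case of size k means N ≡ −35 (mod k), i.e. N + 35 is a multiple of each size.
210 = 2 × 3 × 5 × 7
150 = 2 × 3 × 5^2
126 = 2 × 3^2 × 7
LCM(210, 150, 126) = 2 × 3^2 × 5^2 × 7 = 3150.
Smallest positive N is 3150 − 35 = 3115.

3115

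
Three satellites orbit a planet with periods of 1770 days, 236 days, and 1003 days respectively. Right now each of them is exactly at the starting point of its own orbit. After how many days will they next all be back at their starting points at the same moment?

The first simultaneous occurrence is after LCM of the individual periods.
1770 = 2 × 3 × 5 × 59
236 = 2^2 × 59
1003 = 17 × 59
LCM(1770, 236, 1003) = 2^2 × 3 × 5 × 17 × 59 = 60180.

60180 days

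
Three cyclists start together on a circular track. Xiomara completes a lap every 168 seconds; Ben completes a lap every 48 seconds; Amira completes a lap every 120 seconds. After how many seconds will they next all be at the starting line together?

1680 seconds

We need the least common multiple of the intervals.
168 = 2^3 × 3 × 7
48 = 2^4 × 3
120 = 2^3 × 3 × 5
LCM(168, 48, 120) = 2^4 × 3 × 5 × 7 = 1680.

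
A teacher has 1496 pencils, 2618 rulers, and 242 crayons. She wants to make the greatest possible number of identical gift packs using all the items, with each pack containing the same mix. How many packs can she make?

22 packs

The pack count must divide each quantity, so the greatest is gcd(1496, 2618, 242).
1496 = 2^3 × 11 × 17
2618 = 2 × 7 × 11 × 17
242 = 2 × 11^2
gcd(1496, 2618, 242) = 2 × 11 = 22.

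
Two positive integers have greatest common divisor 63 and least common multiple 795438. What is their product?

For any two positive integers, gcd × lcm = product = 63 × 795438 = 50112594.

50112594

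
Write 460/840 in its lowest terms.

23/42

460 = 2^2 × 5 × 23
840 = 2^3 × 3 × 5 × 7
gcd(460, 840) = 2^2 × 5 = 20.
Divide numerator and denominator by 20: 460/840 = 23/42.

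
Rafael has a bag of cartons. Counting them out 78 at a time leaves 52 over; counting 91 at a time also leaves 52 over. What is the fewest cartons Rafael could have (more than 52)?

598

N − 52 must be a common multiple of 78 and 91.
78 = 2 × 3 × 13
91 = 7 × 13
LCM(78, 91) = 2 × 3 × 7 × 13 = 546.
Smallest N > 52 is LCM + 52 = 546 + 52 = 598.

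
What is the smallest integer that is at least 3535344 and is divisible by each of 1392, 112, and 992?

The integer must be a common multiple of 1392, 112, and 992, so a multiple of their LCM.
1392 = 2^4 × 3 × 29
112 = 2^4 × 7
992 = 2^5 × 31
LCM(1392, 112, 992) = 2^5 × 3 × 7 × 29 × 31 = 604128.
Smallest multiple of 604128 that is ≥ 3535344: ⌈3535344/604128⌉ × 604128 = 6 × 604128 = 3624768.

3624768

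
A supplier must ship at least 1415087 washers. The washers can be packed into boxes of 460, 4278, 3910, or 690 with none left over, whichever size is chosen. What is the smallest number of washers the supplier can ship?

1454520

The number of washers must be a common multiple of 460, 4278, 3910, and 690, so a multiple of their LCM.
460 = 2^2 × 5 × 23
4278 = 2 × 3 × 23 × 31
3910 = 2 × 5 × 17 × 23
690 = 2 × 3 × 5 × 23
LCM(460, 4278, 3910, 690) = 2^2 × 3 × 5 × 17 × 23 × 31 = 727260.
Smallest multiple of 727260 that is ≥ 1415087: ⌈1415087/727260⌉ × 727260 = 2 × 727260 = 1454520.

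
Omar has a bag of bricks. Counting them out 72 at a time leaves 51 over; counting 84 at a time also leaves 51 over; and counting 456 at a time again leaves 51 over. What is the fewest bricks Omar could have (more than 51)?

N − 51 must be a common multiple of 72, 84, and 456.
72 = 2^3 × 3^2
84 = 2^2 × 3 × 7
456 = 2^3 × 3 × 19
LCM(72, 84, 456) = 2^3 × 3^2 × 7 × 19 = 9576.
Smallest N > 51 is LCM + 51 = 9576 + 51 = 9627.

9627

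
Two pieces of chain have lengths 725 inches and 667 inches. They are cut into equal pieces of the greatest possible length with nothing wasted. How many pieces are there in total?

48

Piece length = gcd(725, 667).
725 = 5^2 × 29
667 = 23 × 29
gcd(725, 667) = 29.
Total pieces = 725/29 + 667/29 = 25 + 23 = 48.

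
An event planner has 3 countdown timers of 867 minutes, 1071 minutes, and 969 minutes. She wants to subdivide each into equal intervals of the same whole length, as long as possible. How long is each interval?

The interval must divide each timer length; the longest such is the gcd.
867 = 3 × 17^2
1071 = 3^2 × 7 × 17
969 = 3 × 17 × 19
gcd(867, 1071, 969) = 3 × 17 = 51.

51 minutes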